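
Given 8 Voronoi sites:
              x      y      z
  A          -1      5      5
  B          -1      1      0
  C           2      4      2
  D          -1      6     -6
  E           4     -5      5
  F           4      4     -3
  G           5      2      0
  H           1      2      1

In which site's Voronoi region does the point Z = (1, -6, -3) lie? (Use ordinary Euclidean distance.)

Since √ is increasing, it suffices to compare squared distances:
|ZA|² = (1−(-1))² + (-6−5)² + (-3−5)² = 4 + 121 + 64 = 189
|ZB|² = (1−(-1))² + (-6−1)² + (-3−0)² = 4 + 49 + 9 = 62
|ZC|² = (1−2)² + (-6−4)² + (-3−2)² = 1 + 100 + 25 = 126
|ZD|² = (1−(-1))² + (-6−6)² + (-3−(-6))² = 4 + 144 + 9 = 157
|ZE|² = (1−4)² + (-6−(-5))² + (-3−5)² = 9 + 1 + 64 = 74
|ZF|² = (1−4)² + (-6−4)² + (-3−(-3))² = 9 + 100 + 0 = 109
|ZG|² = (1−5)² + (-6−2)² + (-3−0)² = 16 + 64 + 9 = 89
|ZH|² = (1−1)² + (-6−2)² + (-3−1)² = 0 + 64 + 16 = 80
Minimum is at B.

B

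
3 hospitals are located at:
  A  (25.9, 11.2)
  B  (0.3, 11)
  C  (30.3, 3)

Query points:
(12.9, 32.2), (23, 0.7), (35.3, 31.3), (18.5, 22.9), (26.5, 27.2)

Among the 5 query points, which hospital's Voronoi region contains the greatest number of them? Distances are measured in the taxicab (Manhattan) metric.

(12.9, 32.2) — d to each: A:34, B:33.8, C:46.6 → nearest is B
(23, 0.7) — d to each: A:13.4, B:33, C:9.6 → nearest is C
(35.3, 31.3) — d to each: A:29.5, B:55.3, C:33.3 → nearest is A
(18.5, 22.9) — d to each: A:19.1, B:30.1, C:31.7 → nearest is A
(26.5, 27.2) — d to each: A:16.6, B:42.4, C:28 → nearest is A
Tally — A:3, B:1, C:1. A captures the most (3).

A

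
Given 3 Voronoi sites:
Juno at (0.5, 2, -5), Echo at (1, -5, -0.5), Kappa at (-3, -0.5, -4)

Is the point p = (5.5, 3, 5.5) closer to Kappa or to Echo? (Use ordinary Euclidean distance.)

Echo

Compare squared distances:
d²(p, Kappa) = (5.5−(-3))² + (3−(-0.5))² + (5.5−(-4))² = 72.25 + 12.25 + 90.25 = 174.75
d²(p, Echo) = (5.5−1)² + (3−(-5))² + (5.5−(-0.5))² = 20.25 + 64 + 36 = 120.25
174.75 > 120.25, so Echo is closer.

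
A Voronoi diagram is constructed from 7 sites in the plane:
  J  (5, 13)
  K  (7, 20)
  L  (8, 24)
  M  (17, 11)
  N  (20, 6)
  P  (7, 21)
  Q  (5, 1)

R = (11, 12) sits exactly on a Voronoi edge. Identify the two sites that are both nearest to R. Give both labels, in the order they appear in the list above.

J and M

Squared distances from R to each site:
|RJ|² = (11−5)² + (12−13)² = 36 + 1 = 37
|RK|² = (11−7)² + (12−20)² = 16 + 64 = 80
|RL|² = (11−8)² + (12−24)² = 9 + 144 = 153
|RM|² = (11−17)² + (12−11)² = 36 + 1 = 37
|RN|² = (11−20)² + (12−6)² = 81 + 36 = 117
|RP|² = (11−7)² + (12−21)² = 16 + 81 = 97
|RQ|² = (11−5)² + (12−1)² = 36 + 121 = 157
R is equidistant from J and M (both at squared distance 37), and every other site is strictly farther — so R lies on the J–M Voronoi edge.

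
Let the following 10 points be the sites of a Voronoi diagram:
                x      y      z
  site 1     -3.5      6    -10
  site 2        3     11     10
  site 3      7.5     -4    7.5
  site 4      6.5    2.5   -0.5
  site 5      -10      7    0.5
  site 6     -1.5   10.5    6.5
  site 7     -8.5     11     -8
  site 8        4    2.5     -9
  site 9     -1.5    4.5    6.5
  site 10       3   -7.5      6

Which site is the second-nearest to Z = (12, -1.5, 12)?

Since √ is increasing, it suffices to compare squared distances:
d²(Z, site 1) = 240.25 + 56.25 + 484 = 780.5
d²(Z, site 2) = 81 + 156.25 + 4 = 241.25
d²(Z, site 3) = 20.25 + 6.25 + 20.25 = 46.75
d²(Z, site 4) = 30.25 + 16 + 156.25 = 202.5
d²(Z, site 5) = 484 + 72.25 + 132.25 = 688.5
d²(Z, site 6) = 182.25 + 144 + 30.25 = 356.5
d²(Z, site 7) = 420.25 + 156.25 + 400 = 976.5
d²(Z, site 8) = 64 + 16 + 441 = 521
d²(Z, site 9) = 182.25 + 36 + 30.25 = 248.5
d²(Z, site 10) = 81 + 36 + 36 = 153
Sorted ascending: site 3, site 10, site 4, … — the second-nearest is site 10.

site 10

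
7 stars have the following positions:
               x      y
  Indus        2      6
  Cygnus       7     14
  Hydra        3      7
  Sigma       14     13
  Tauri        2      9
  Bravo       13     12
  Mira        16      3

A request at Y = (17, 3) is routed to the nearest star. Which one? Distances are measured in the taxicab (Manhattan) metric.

d(Y, Indus) = |17−2| + |3−6| = 15 + 3 = 18
d(Y, Cygnus) = |17−7| + |3−14| = 10 + 11 = 21
d(Y, Hydra) = |17−3| + |3−7| = 14 + 4 = 18
d(Y, Sigma) = |17−14| + |3−13| = 3 + 10 = 13
d(Y, Tauri) = |17−2| + |3−9| = 15 + 6 = 21
d(Y, Bravo) = |17−13| + |3−12| = 4 + 9 = 13
d(Y, Mira) = |17−16| + |3−3| = 1 + 0 = 1
The smallest is to Mira, so Y lies in the Voronoi region of Mira.

Mira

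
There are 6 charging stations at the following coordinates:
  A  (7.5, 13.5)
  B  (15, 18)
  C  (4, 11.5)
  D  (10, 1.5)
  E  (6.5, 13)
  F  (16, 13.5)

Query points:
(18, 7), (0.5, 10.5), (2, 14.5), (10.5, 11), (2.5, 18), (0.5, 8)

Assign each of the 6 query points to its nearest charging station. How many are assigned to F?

(18, 7) — d² to each: A:152.5, B:130, C:216.25, D:94.25, E:168.25, F:46.25 → nearest is F
(0.5, 10.5) — d² to each: A:58, B:266.5, C:13.25, D:171.25, E:42.25, F:249.25 → nearest is C
(2, 14.5) — d² to each: A:31.25, B:181.25, C:13, D:233, E:22.5, F:197 → nearest is C
(10.5, 11) — d² to each: A:15.25, B:69.25, C:42.5, D:90.5, E:20, F:36.5 → nearest is A
(2.5, 18) — d² to each: A:45.25, B:156.25, C:44.5, D:328.5, E:41, F:202.5 → nearest is E
(0.5, 8) — d² to each: A:79.25, B:310.25, C:24.5, D:132.5, E:61, F:270.5 → nearest is C
1 of the 6 points has F as nearest.

1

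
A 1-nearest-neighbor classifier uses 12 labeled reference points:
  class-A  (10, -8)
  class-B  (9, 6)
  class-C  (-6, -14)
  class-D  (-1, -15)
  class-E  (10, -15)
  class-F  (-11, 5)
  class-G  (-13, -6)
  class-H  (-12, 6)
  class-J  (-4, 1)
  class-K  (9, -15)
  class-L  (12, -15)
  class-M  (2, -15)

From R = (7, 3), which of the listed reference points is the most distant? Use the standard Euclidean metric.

Squared Euclidean distances:
d²(R, class-A) = 9 + 121 = 130
d²(R, class-B) = 4 + 9 = 13
d²(R, class-C) = 169 + 289 = 458
d²(R, class-D) = 64 + 324 = 388
d²(R, class-E) = 9 + 324 = 333
d²(R, class-F) = 324 + 4 = 328
d²(R, class-G) = 400 + 81 = 481
d²(R, class-H) = 361 + 9 = 370
d²(R, class-J) = 121 + 4 = 125
d²(R, class-K) = 4 + 324 = 328
d²(R, class-L) = 25 + 324 = 349
d²(R, class-M) = 25 + 324 = 349
The largest is to class-G.

class-G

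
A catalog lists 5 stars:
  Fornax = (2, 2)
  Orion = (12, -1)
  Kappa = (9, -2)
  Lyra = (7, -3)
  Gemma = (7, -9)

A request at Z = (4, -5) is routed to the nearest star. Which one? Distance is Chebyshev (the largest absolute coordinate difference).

Lyra

d(Z, Fornax) = max(2, 7) = 7
d(Z, Orion) = max(8, 4) = 8
d(Z, Kappa) = max(5, 3) = 5
d(Z, Lyra) = max(3, 2) = 3
d(Z, Gemma) = max(3, 4) = 4
Minimum is at Lyra.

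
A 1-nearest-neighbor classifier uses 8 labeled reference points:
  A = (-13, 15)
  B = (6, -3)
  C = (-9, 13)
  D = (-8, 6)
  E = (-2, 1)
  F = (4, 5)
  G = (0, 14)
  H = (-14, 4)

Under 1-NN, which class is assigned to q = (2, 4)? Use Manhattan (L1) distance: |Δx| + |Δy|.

d(q,A) = 15 + 11 = 26
d(q,B) = 4 + 7 = 11
d(q,C) = 11 + 9 = 20
d(q,D) = 10 + 2 = 12
d(q,E) = 4 + 3 = 7
d(q,F) = 2 + 1 = 3
d(q,G) = 2 + 10 = 12
d(q,H) = 16 + 0 = 16
F is nearest.

F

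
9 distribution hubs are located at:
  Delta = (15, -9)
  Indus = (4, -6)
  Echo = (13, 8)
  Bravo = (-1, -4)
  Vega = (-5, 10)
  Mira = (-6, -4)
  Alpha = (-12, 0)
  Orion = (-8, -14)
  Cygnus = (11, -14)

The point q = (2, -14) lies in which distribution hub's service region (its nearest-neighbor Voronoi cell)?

Since √ is increasing, it suffices to compare squared distances:
d²(q, Delta) = (2−15)² + (-14−(-9))² = 169 + 25 = 194
d²(q, Indus) = (2−4)² + (-14−(-6))² = 4 + 64 = 68
d²(q, Echo) = (2−13)² + (-14−8)² = 121 + 484 = 605
d²(q, Bravo) = (2−(-1))² + (-14−(-4))² = 9 + 100 = 109
d²(q, Vega) = (2−(-5))² + (-14−10)² = 49 + 576 = 625
d²(q, Mira) = (2−(-6))² + (-14−(-4))² = 64 + 100 = 164
d²(q, Alpha) = (2−(-12))² + (-14−0)² = 196 + 196 = 392
d²(q, Orion) = (2−(-8))² + (-14−(-14))² = 100 + 0 = 100
d²(q, Cygnus) = (2−11)² + (-14−(-14))² = 81 + 0 = 81
The smallest is to Indus, so q lies in the Voronoi region of Indus.

Indus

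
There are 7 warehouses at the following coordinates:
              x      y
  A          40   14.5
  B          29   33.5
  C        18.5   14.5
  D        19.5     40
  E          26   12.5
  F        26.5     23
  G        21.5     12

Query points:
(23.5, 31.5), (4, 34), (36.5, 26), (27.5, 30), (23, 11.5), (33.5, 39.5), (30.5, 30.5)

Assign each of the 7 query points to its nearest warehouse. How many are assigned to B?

(23.5, 31.5) — d² to each: A:561.25, B:34.25, C:314, D:88.25, E:367.25, F:81.25, G:384.25 → nearest is B
(4, 34) — d² to each: A:1676.25, B:625.25, C:590.5, D:276.25, E:946.25, F:627.25, G:790.25 → nearest is D
(36.5, 26) — d² to each: A:144.5, B:112.5, C:456.25, D:485, E:292.5, F:109, G:421 → nearest is F
(27.5, 30) — d² to each: A:396.5, B:14.5, C:321.25, D:164, E:308.5, F:50, G:360 → nearest is B
(23, 11.5) — d² to each: A:298, B:520, C:29.25, D:824.5, E:10, F:144.5, G:2.5 → nearest is G
(33.5, 39.5) — d² to each: A:667.25, B:56.25, C:850, D:196.25, E:785.25, F:321.25, G:900.25 → nearest is B
(30.5, 30.5) — d² to each: A:346.25, B:11.25, C:400, D:211.25, E:344.25, F:72.25, G:423.25 → nearest is B
4 of the 7 points have B as nearest.

4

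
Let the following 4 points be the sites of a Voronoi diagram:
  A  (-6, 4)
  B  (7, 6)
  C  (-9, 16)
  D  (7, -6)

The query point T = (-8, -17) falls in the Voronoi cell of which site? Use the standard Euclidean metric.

D

Compare squared distances (the ordering matches that of the actual distances):
|TA|² = (-8−(-6))² + (-17−4)² = 4 + 441 = 445
|TB|² = (-8−7)² + (-17−6)² = 225 + 529 = 754
|TC|² = (-8−(-9))² + (-17−16)² = 1 + 1089 = 1090
|TD|² = (-8−7)² + (-17−(-6))² = 225 + 121 = 346
Minimum is at D.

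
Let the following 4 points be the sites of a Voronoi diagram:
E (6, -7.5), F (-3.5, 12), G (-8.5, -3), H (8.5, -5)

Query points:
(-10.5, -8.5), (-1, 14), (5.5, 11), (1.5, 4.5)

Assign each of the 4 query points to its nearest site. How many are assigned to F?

3

(-10.5, -8.5) — d² to each: E:273.25, F:469.25, G:34.25, H:373.25 → nearest is G
(-1, 14) — d² to each: E:511.25, F:10.25, G:345.25, H:451.25 → nearest is F
(5.5, 11) — d² to each: E:342.5, F:82, G:392, H:265 → nearest is F
(1.5, 4.5) — d² to each: E:164.25, F:81.25, G:156.25, H:139.25 → nearest is F
3 of the 4 points have F as nearest.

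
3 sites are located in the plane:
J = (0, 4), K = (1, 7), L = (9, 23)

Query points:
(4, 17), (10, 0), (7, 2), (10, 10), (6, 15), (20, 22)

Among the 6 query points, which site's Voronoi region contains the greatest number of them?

L

(4, 17) — d² to each: J:185, K:109, L:61 → nearest is L
(10, 0) — d² to each: J:116, K:130, L:530 → nearest is J
(7, 2) — d² to each: J:53, K:61, L:445 → nearest is J
(10, 10) — d² to each: J:136, K:90, L:170 → nearest is K
(6, 15) — d² to each: J:157, K:89, L:73 → nearest is L
(20, 22) — d² to each: J:724, K:586, L:122 → nearest is L
Tally — J:2, K:1, L:3. L captures the most (3).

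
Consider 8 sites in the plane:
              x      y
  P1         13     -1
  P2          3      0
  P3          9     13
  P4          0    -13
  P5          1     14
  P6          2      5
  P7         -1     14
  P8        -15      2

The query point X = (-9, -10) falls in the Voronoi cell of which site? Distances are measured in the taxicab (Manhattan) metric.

d(X,P1) = 22 + 9 = 31
d(X,P2) = 12 + 10 = 22
d(X,P3) = 18 + 23 = 41
d(X,P4) = 9 + 3 = 12
d(X,P5) = 10 + 24 = 34
d(X,P6) = 11 + 15 = 26
d(X,P7) = 8 + 24 = 32
d(X,P8) = 6 + 12 = 18
P4 is nearest.

P4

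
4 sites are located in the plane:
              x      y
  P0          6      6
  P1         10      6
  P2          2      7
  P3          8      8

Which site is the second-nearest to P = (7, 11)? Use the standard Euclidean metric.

Compare squared distances (the ordering matches that of the actual distances):
|PP0|² = (7−6)² + (11−6)² = 1 + 25 = 26
|PP1|² = (7−10)² + (11−6)² = 9 + 25 = 34
|PP2|² = (7−2)² + (11−7)² = 25 + 16 = 41
|PP3|² = (7−8)² + (11−8)² = 1 + 9 = 10
Sorted ascending: P3, P0, P1, … — the second-nearest is P0.

P0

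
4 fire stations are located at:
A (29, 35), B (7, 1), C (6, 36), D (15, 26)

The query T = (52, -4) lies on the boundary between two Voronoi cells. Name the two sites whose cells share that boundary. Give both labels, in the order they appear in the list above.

Squared distances from T to each site:
|TA|² = 529 + 1521 = 2050
|TB|² = 2025 + 25 = 2050
|TC|² = 2116 + 1600 = 3716
|TD|² = 1369 + 900 = 2269
T is equidistant from A and B (both at squared distance 2050), and every other site is strictly farther — so T lies on the A–B Voronoi edge.

A and B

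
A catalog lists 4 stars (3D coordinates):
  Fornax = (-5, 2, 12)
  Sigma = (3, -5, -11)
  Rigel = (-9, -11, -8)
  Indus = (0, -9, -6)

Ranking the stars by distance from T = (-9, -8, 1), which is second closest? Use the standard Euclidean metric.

Since √ is increasing, it suffices to compare squared distances:
d²(T, Fornax) = (-9−(-5))² + (-8−2)² + (1−12)² = 16 + 100 + 121 = 237
d²(T, Sigma) = (-9−3)² + (-8−(-5))² + (1−(-11))² = 144 + 9 + 144 = 297
d²(T, Rigel) = (-9−(-9))² + (-8−(-11))² + (1−(-8))² = 0 + 9 + 81 = 90
d²(T, Indus) = (-9−0)² + (-8−(-9))² + (1−(-6))² = 81 + 1 + 49 = 131
Sorted ascending: Rigel, Indus, Fornax, … — the second-nearest is Indus.

Indus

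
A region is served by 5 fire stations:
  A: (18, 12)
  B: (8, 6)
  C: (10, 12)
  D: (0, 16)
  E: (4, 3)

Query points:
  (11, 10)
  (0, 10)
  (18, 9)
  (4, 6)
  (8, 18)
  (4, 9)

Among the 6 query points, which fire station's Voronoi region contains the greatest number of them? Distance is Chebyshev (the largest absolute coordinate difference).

(11, 10) — d to each: A:7, B:4, C:2, D:11, E:7 → nearest is C
(0, 10) — d to each: A:18, B:8, C:10, D:6, E:7 → nearest is D
(18, 9) — d to each: A:3, B:10, C:8, D:18, E:14 → nearest is A
(4, 6) — d to each: A:14, B:4, C:6, D:10, E:3 → nearest is E
(8, 18) — d to each: A:10, B:12, C:6, D:8, E:15 → nearest is C
(4, 9) — d to each: A:14, B:4, C:6, D:7, E:6 → nearest is B
Tally — A:1, B:1, C:2, D:1, E:1. C captures the most (2).

C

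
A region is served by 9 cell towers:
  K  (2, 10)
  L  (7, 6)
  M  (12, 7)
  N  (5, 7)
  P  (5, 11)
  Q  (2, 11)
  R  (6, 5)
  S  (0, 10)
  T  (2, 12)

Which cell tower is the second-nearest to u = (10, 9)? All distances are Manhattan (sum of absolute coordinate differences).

d(u,K) = 8 + 1 = 9
d(u,L) = 3 + 3 = 6
d(u,M) = 2 + 2 = 4
d(u,N) = 5 + 2 = 7
d(u,P) = 5 + 2 = 7
d(u,Q) = 8 + 2 = 10
d(u,R) = 4 + 4 = 8
d(u,S) = 10 + 1 = 11
d(u,T) = 8 + 3 = 11
Sorted ascending: M, L, N, … — the second-nearest is L.

L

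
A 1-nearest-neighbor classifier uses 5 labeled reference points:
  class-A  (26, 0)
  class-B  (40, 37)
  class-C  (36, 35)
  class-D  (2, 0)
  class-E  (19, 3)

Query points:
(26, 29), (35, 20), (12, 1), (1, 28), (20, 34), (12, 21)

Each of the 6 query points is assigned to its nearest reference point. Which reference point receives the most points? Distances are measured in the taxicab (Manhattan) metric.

class-C

(26, 29) — d to each: class-A:29, class-B:22, class-C:16, class-D:53, class-E:33 → nearest is class-C
(35, 20) — d to each: class-A:29, class-B:22, class-C:16, class-D:53, class-E:33 → nearest is class-C
(12, 1) — d to each: class-A:15, class-B:64, class-C:58, class-D:11, class-E:9 → nearest is class-E
(1, 28) — d to each: class-A:53, class-B:48, class-C:42, class-D:29, class-E:43 → nearest is class-D
(20, 34) — d to each: class-A:40, class-B:23, class-C:17, class-D:52, class-E:32 → nearest is class-C
(12, 21) — d to each: class-A:35, class-B:44, class-C:38, class-D:31, class-E:25 → nearest is class-E
Tally — class-C:3, class-D:1, class-E:2. class-C captures the most (3).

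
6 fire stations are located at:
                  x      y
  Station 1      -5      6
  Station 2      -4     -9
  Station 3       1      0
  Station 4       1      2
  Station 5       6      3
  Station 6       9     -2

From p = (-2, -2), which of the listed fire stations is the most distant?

Station 6

Since √ is increasing, it suffices to compare squared distances:
d²(p, Station 1) = 9 + 64 = 73
d²(p, Station 2) = 4 + 49 = 53
d²(p, Station 3) = 9 + 4 = 13
d²(p, Station 4) = 9 + 16 = 25
d²(p, Station 5) = 64 + 25 = 89
d²(p, Station 6) = 121 + 0 = 121
The largest is to Station 6.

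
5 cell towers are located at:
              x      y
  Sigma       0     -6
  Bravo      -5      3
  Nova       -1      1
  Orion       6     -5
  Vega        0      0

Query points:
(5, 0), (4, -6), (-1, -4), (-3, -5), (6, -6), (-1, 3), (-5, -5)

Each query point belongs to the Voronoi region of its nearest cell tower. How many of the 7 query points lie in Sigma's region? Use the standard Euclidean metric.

(5, 0) — d² to each: Sigma:61, Bravo:109, Nova:37, Orion:26, Vega:25 → nearest is Vega
(4, -6) — d² to each: Sigma:16, Bravo:162, Nova:74, Orion:5, Vega:52 → nearest is Orion
(-1, -4) — d² to each: Sigma:5, Bravo:65, Nova:25, Orion:50, Vega:17 → nearest is Sigma
(-3, -5) — d² to each: Sigma:10, Bravo:68, Nova:40, Orion:81, Vega:34 → nearest is Sigma
(6, -6) — d² to each: Sigma:36, Bravo:202, Nova:98, Orion:1, Vega:72 → nearest is Orion
(-1, 3) — d² to each: Sigma:82, Bravo:16, Nova:4, Orion:113, Vega:10 → nearest is Nova
(-5, -5) — d² to each: Sigma:26, Bravo:64, Nova:52, Orion:121, Vega:50 → nearest is Sigma
3 of the 7 points have Sigma as nearest.

3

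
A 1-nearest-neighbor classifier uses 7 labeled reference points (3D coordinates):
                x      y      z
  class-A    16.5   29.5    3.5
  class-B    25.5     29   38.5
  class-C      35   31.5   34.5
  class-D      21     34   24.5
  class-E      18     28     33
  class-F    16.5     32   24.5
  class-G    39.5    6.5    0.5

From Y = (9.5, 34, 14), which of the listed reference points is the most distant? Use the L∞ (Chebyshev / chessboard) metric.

d(Y, class-A) = max(7, 4.5, 10.5) = 10.5
d(Y, class-B) = max(16, 5, 24.5) = 24.5
d(Y, class-C) = max(25.5, 2.5, 20.5) = 25.5
d(Y, class-D) = max(11.5, 0, 10.5) = 11.5
d(Y, class-E) = max(8.5, 6, 19) = 19
d(Y, class-F) = max(7, 2, 10.5) = 10.5
d(Y, class-G) = max(30, 27.5, 13.5) = 30
The largest is to class-G.

class-G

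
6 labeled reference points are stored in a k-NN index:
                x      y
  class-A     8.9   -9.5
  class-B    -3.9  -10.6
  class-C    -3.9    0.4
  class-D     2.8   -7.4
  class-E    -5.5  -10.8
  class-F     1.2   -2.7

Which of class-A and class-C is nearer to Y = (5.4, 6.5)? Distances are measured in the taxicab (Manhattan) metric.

d(Y, class-A) = |5.4−8.9| + |6.5−(-9.5)| = 3.5 + 16 = 19.5
d(Y, class-C) = |5.4−(-3.9)| + |6.5−0.4| = 9.3 + 6.1 = 15.4
19.5 > 15.4, so class-C is closer.

class-C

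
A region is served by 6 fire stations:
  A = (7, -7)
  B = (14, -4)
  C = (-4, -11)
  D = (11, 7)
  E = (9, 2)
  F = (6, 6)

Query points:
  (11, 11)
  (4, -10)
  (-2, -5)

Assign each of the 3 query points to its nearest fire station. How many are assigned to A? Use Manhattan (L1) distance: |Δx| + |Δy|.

1

(11, 11) — d to each: A:22, B:18, C:37, D:4, E:11, F:10 → nearest is D
(4, -10) — d to each: A:6, B:16, C:9, D:24, E:17, F:18 → nearest is A
(-2, -5) — d to each: A:11, B:17, C:8, D:25, E:18, F:19 → nearest is C
1 of the 3 points has A as nearest.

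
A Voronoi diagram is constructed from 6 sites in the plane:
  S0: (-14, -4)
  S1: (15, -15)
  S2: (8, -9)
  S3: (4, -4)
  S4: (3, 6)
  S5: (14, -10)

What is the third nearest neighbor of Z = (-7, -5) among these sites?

S4

Since √ is increasing, it suffices to compare squared distances:
|ZS0|² = (-7−(-14))² + (-5−(-4))² = 49 + 1 = 50
|ZS1|² = (-7−15)² + (-5−(-15))² = 484 + 100 = 584
|ZS2|² = (-7−8)² + (-5−(-9))² = 225 + 16 = 241
|ZS3|² = (-7−4)² + (-5−(-4))² = 121 + 1 = 122
|ZS4|² = (-7−3)² + (-5−6)² = 100 + 121 = 221
|ZS5|² = (-7−14)² + (-5−(-10))² = 441 + 25 = 466
Sorted ascending: S0, S3, S4, S2, … — the third-nearest is S4.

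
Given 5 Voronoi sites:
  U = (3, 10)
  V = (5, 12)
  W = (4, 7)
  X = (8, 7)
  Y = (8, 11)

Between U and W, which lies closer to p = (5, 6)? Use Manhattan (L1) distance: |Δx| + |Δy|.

d(p,U) = |5−3| + |6−10| = 2 + 4 = 6
d(p,W) = |5−4| + |6−7| = 1 + 1 = 2
6 > 2, so W is closer.

W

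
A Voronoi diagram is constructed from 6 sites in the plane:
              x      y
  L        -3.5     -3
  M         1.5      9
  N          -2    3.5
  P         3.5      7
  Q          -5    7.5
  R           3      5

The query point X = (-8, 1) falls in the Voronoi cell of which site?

L

Since √ is increasing, it suffices to compare squared distances:
|XL|² = (-8−(-3.5))² + (1−(-3))² = 20.25 + 16 = 36.25
|XM|² = (-8−1.5)² + (1−9)² = 90.25 + 64 = 154.25
|XN|² = (-8−(-2))² + (1−3.5)² = 36 + 6.25 = 42.25
|XP|² = (-8−3.5)² + (1−7)² = 132.25 + 36 = 168.25
|XQ|² = (-8−(-5))² + (1−7.5)² = 9 + 42.25 = 51.25
|XR|² = (-8−3)² + (1−5)² = 121 + 16 = 137
The smallest is to L, so X lies in the Voronoi region of L.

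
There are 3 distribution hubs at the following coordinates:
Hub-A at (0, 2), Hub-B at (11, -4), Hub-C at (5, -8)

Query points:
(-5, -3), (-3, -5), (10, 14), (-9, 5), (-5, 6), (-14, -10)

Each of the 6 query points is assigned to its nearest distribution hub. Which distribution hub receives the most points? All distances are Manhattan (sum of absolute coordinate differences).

(-5, -3) — d to each: Hub-A:10, Hub-B:17, Hub-C:15 → nearest is Hub-A
(-3, -5) — d to each: Hub-A:10, Hub-B:15, Hub-C:11 → nearest is Hub-A
(10, 14) — d to each: Hub-A:22, Hub-B:19, Hub-C:27 → nearest is Hub-B
(-9, 5) — d to each: Hub-A:12, Hub-B:29, Hub-C:27 → nearest is Hub-A
(-5, 6) — d to each: Hub-A:9, Hub-B:26, Hub-C:24 → nearest is Hub-A
(-14, -10) — d to each: Hub-A:26, Hub-B:31, Hub-C:21 → nearest is Hub-C
Tally — Hub-A:4, Hub-B:1, Hub-C:1. Hub-A captures the most (4).

Hub-A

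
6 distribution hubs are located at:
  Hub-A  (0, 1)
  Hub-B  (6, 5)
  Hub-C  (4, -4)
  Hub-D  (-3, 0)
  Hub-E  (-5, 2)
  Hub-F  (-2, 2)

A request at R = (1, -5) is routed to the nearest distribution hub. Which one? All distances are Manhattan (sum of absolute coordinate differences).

Hub-C

d(R, Hub-A) = |1−0| + |-5−1| = 1 + 6 = 7
d(R, Hub-B) = |1−6| + |-5−5| = 5 + 10 = 15
d(R, Hub-C) = |1−4| + |-5−(-4)| = 3 + 1 = 4
d(R, Hub-D) = |1−(-3)| + |-5−0| = 4 + 5 = 9
d(R, Hub-E) = |1−(-5)| + |-5−2| = 6 + 7 = 13
d(R, Hub-F) = |1−(-2)| + |-5−2| = 3 + 7 = 10
Hub-C is nearest.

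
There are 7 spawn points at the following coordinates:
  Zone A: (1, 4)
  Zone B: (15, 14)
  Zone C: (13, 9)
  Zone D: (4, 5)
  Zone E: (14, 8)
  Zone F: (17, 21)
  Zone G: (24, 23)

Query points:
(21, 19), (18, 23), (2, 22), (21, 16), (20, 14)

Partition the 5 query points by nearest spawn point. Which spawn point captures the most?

Zone F

(21, 19) — d² to each: Zone A:625, Zone B:61, Zone C:164, Zone D:485, Zone E:170, Zone F:20, Zone G:25 → nearest is Zone F
(18, 23) — d² to each: Zone A:650, Zone B:90, Zone C:221, Zone D:520, Zone E:241, Zone F:5, Zone G:36 → nearest is Zone F
(2, 22) — d² to each: Zone A:325, Zone B:233, Zone C:290, Zone D:293, Zone E:340, Zone F:226, Zone G:485 → nearest is Zone F
(21, 16) — d² to each: Zone A:544, Zone B:40, Zone C:113, Zone D:410, Zone E:113, Zone F:41, Zone G:58 → nearest is Zone B
(20, 14) — d² to each: Zone A:461, Zone B:25, Zone C:74, Zone D:337, Zone E:72, Zone F:58, Zone G:97 → nearest is Zone B
Tally — Zone B:2, Zone F:3. Zone F captures the most (3).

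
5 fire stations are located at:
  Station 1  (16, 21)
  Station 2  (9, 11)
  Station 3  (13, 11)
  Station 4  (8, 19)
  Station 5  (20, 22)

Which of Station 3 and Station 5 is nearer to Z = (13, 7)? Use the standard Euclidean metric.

Station 3

Compare squared distances:
d²(Z, Station 3) = (13−13)² + (7−11)² = 0 + 16 = 16
d²(Z, Station 5) = (13−20)² + (7−22)² = 49 + 225 = 274
16 < 274, so Station 3 is closer.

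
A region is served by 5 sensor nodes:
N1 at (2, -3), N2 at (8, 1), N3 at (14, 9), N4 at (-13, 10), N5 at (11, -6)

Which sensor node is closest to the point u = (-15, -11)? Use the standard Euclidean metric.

Compare squared distances (the ordering matches that of the actual distances):
|uN1|² = (-15−2)² + (-11−(-3))² = 289 + 64 = 353
|uN2|² = (-15−8)² + (-11−1)² = 529 + 144 = 673
|uN3|² = (-15−14)² + (-11−9)² = 841 + 400 = 1241
|uN4|² = (-15−(-13))² + (-11−10)² = 4 + 441 = 445
|uN5|² = (-15−11)² + (-11−(-6))² = 676 + 25 = 701
Minimum is at N1.

N1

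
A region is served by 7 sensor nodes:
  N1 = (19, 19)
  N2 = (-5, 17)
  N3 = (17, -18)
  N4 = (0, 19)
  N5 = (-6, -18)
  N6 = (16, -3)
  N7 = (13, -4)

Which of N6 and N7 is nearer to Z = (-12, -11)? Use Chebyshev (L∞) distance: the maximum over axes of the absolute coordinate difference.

N7

d(Z,N6) = max(28, 8) = 28
d(Z,N7) = max(25, 7) = 25
28 > 25, so N7 is closer.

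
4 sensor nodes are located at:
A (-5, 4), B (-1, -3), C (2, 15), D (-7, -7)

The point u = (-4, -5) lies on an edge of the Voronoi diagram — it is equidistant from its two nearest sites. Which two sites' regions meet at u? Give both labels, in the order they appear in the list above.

B and D

Squared distances from u to each site:
|uA|² = (-4−(-5))² + (-5−4)² = 1 + 81 = 82
|uB|² = (-4−(-1))² + (-5−(-3))² = 9 + 4 = 13
|uC|² = (-4−2)² + (-5−15)² = 36 + 400 = 436
|uD|² = (-4−(-7))² + (-5−(-7))² = 9 + 4 = 13
u is equidistant from B and D (both at squared distance 13), and every other site is strictly farther — so u lies on the B–D Voronoi edge.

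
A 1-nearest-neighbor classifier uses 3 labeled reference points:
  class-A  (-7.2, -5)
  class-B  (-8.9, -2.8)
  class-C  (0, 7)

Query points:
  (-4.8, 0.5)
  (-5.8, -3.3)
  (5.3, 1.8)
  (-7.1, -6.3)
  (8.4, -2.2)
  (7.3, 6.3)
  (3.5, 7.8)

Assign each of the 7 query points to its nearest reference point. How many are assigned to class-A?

(-4.8, 0.5) — d² to each: class-A:36.01, class-B:27.7, class-C:65.29 → nearest is class-B
(-5.8, -3.3) — d² to each: class-A:4.85, class-B:9.86, class-C:139.73 → nearest is class-A
(5.3, 1.8) — d² to each: class-A:202.49, class-B:222.8, class-C:55.13 → nearest is class-C
(-7.1, -6.3) — d² to each: class-A:1.7, class-B:15.49, class-C:227.3 → nearest is class-A
(8.4, -2.2) — d² to each: class-A:251.2, class-B:299.65, class-C:155.2 → nearest is class-C
(7.3, 6.3) — d² to each: class-A:337.94, class-B:345.25, class-C:53.78 → nearest is class-C
(3.5, 7.8) — d² to each: class-A:278.33, class-B:266.12, class-C:12.89 → nearest is class-C
2 of the 7 points have class-A as nearest.

2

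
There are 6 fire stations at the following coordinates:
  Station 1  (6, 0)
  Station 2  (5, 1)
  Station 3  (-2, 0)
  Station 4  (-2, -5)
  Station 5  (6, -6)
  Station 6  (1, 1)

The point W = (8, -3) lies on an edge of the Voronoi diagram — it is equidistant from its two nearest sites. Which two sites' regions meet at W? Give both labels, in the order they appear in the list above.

Station 1 and Station 5

Squared distances from W to each site:
d²(W, Station 1) = (8−6)² + (-3−0)² = 4 + 9 = 13
d²(W, Station 2) = (8−5)² + (-3−1)² = 9 + 16 = 25
d²(W, Station 3) = (8−(-2))² + (-3−0)² = 100 + 9 = 109
d²(W, Station 4) = (8−(-2))² + (-3−(-5))² = 100 + 4 = 104
d²(W, Station 5) = (8−6)² + (-3−(-6))² = 4 + 9 = 13
d²(W, Station 6) = (8−1)² + (-3−1)² = 49 + 16 = 65
W is equidistant from Station 1 and Station 5 (both at squared distance 13), and every other site is strictly farther — so W lies on the Station 1–Station 5 Voronoi edge.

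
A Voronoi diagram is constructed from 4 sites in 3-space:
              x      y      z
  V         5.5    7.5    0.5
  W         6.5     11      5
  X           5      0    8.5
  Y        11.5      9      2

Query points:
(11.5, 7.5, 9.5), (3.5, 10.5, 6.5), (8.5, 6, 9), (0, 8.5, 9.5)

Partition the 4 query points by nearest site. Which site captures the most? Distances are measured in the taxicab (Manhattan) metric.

(11.5, 7.5, 9.5) — d to each: V:15, W:13, X:15, Y:9 → nearest is Y
(3.5, 10.5, 6.5) — d to each: V:11, W:5, X:14, Y:14 → nearest is W
(8.5, 6, 9) — d to each: V:13, W:11, X:10, Y:13 → nearest is X
(0, 8.5, 9.5) — d to each: V:15.5, W:13.5, X:14.5, Y:19.5 → nearest is W
Tally — W:2, X:1, Y:1. W captures the most (2).

W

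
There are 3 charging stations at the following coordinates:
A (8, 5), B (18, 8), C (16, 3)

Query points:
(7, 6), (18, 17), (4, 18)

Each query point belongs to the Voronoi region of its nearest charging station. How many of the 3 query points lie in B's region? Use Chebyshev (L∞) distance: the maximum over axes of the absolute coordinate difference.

(7, 6) — d to each: A:1, B:11, C:9 → nearest is A
(18, 17) — d to each: A:12, B:9, C:14 → nearest is B
(4, 18) — d to each: A:13, B:14, C:15 → nearest is A
1 of the 3 points has B as nearest.

1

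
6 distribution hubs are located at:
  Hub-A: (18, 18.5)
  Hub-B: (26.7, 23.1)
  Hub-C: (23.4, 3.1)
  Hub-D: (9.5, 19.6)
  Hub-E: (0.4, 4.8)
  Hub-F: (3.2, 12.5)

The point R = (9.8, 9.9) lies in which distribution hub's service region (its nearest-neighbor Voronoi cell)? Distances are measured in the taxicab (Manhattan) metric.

d(R, Hub-A) = |9.8−18| + |9.9−18.5| = 8.2 + 8.6 = 16.8
d(R, Hub-B) = |9.8−26.7| + |9.9−23.1| = 16.9 + 13.2 = 30.1
d(R, Hub-C) = |9.8−23.4| + |9.9−3.1| = 13.6 + 6.8 = 20.4
d(R, Hub-D) = |9.8−9.5| + |9.9−19.6| = 0.3 + 9.7 = 10
d(R, Hub-E) = |9.8−0.4| + |9.9−4.8| = 9.4 + 5.1 = 14.5
d(R, Hub-F) = |9.8−3.2| + |9.9−12.5| = 6.6 + 2.6 = 9.2
The smallest is to Hub-F, so R lies in the Voronoi region of Hub-F.

Hub-F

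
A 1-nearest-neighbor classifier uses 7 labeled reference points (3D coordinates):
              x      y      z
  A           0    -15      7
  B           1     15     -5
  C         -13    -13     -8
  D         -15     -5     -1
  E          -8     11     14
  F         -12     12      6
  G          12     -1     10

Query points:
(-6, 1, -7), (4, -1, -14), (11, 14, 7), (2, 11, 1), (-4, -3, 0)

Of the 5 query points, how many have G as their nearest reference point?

1

(-6, 1, -7) — d² to each: A:488, B:249, C:246, D:153, E:545, F:326, G:617 → nearest is D
(4, -1, -14) — d² to each: A:653, B:346, C:469, D:546, E:1072, F:825, G:640 → nearest is B
(11, 14, 7) — d² to each: A:962, B:245, C:1530, D:1101, E:419, F:534, G:235 → nearest is G
(2, 11, 1) — d² to each: A:716, B:53, C:882, D:549, E:269, F:222, G:325 → nearest is B
(-4, -3, 0) — d² to each: A:209, B:374, C:245, D:126, E:408, F:325, G:360 → nearest is D
1 of the 5 points has G as nearest.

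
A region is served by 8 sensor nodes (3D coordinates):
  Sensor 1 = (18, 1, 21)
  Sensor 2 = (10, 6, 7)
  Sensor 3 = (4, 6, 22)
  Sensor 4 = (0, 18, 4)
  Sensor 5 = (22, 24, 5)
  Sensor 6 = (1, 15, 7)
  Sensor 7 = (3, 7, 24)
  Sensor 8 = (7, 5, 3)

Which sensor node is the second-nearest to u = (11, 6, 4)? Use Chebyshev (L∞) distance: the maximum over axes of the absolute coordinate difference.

d(u, Sensor 1) = max(7, 5, 17) = 17
d(u, Sensor 2) = max(1, 0, 3) = 3
d(u, Sensor 3) = max(7, 0, 18) = 18
d(u, Sensor 4) = max(11, 12, 0) = 12
d(u, Sensor 5) = max(11, 18, 1) = 18
d(u, Sensor 6) = max(10, 9, 3) = 10
d(u, Sensor 7) = max(8, 1, 20) = 20
d(u, Sensor 8) = max(4, 1, 1) = 4
Sorted ascending: Sensor 2, Sensor 8, Sensor 6, … — the second-nearest is Sensor 8.

Sensor 8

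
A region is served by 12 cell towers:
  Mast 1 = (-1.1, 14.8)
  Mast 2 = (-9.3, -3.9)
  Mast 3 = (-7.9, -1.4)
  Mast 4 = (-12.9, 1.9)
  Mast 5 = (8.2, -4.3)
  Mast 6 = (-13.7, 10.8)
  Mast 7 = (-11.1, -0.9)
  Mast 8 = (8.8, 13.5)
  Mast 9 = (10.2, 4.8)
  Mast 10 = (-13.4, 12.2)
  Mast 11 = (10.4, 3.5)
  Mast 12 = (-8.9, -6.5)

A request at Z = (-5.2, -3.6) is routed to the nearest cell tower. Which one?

Mast 3

Since √ is increasing, it suffices to compare squared distances:
d²(Z, Mast 1) = (-5.2−(-1.1))² + (-3.6−14.8)² = 16.81 + 338.56 = 355.37
d²(Z, Mast 2) = (-5.2−(-9.3))² + (-3.6−(-3.9))² = 16.81 + 0.09 = 16.9
d²(Z, Mast 3) = (-5.2−(-7.9))² + (-3.6−(-1.4))² = 7.29 + 4.84 = 12.13
d²(Z, Mast 4) = (-5.2−(-12.9))² + (-3.6−1.9)² = 59.29 + 30.25 = 89.54
d²(Z, Mast 5) = (-5.2−8.2)² + (-3.6−(-4.3))² = 179.56 + 0.49 = 180.05
d²(Z, Mast 6) = (-5.2−(-13.7))² + (-3.6−10.8)² = 72.25 + 207.36 = 279.61
d²(Z, Mast 7) = (-5.2−(-11.1))² + (-3.6−(-0.9))² = 34.81 + 7.29 = 42.1
d²(Z, Mast 8) = (-5.2−8.8)² + (-3.6−13.5)² = 196 + 292.41 = 488.41
d²(Z, Mast 9) = (-5.2−10.2)² + (-3.6−4.8)² = 237.16 + 70.56 = 307.72
d²(Z, Mast 10) = (-5.2−(-13.4))² + (-3.6−12.2)² = 67.24 + 249.64 = 316.88
d²(Z, Mast 11) = (-5.2−10.4)² + (-3.6−3.5)² = 243.36 + 50.41 = 293.77
d²(Z, Mast 12) = (-5.2−(-8.9))² + (-3.6−(-6.5))² = 13.69 + 8.41 = 22.1
Mast 3 is nearest.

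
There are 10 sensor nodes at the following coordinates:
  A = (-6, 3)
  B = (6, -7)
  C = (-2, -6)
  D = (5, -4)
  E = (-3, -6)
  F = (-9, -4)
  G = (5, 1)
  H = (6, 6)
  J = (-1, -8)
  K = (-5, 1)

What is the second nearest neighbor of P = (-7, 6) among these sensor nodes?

K

Since √ is increasing, it suffices to compare squared distances:
|PA|² = 1 + 9 = 10
|PB|² = 169 + 169 = 338
|PC|² = 25 + 144 = 169
|PD|² = 144 + 100 = 244
|PE|² = 16 + 144 = 160
|PF|² = 4 + 100 = 104
|PG|² = 144 + 25 = 169
|PH|² = 169 + 0 = 169
|PJ|² = 36 + 196 = 232
|PK|² = 4 + 25 = 29
Sorted ascending: A, K, F, … — the second-nearest is K.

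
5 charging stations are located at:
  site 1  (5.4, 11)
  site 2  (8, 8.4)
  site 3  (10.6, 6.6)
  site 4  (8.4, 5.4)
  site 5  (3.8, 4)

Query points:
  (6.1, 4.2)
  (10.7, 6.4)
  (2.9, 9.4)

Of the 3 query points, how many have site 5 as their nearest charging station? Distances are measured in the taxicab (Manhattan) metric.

1

(6.1, 4.2) — d to each: site 1:7.5, site 2:6.1, site 3:6.9, site 4:3.5, site 5:2.5 → nearest is site 5
(10.7, 6.4) — d to each: site 1:9.9, site 2:4.7, site 3:0.3, site 4:3.3, site 5:9.3 → nearest is site 3
(2.9, 9.4) — d to each: site 1:4.1, site 2:6.1, site 3:10.5, site 4:9.5, site 5:6.3 → nearest is site 1
1 of the 3 points has site 5 as nearest.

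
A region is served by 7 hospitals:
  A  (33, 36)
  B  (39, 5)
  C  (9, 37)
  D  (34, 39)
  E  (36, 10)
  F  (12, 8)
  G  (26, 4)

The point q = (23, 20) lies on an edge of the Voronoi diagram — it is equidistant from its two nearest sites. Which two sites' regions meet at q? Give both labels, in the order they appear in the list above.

F and G

Squared distances from q to each site:
|qA|² = (23−33)² + (20−36)² = 100 + 256 = 356
|qB|² = (23−39)² + (20−5)² = 256 + 225 = 481
|qC|² = (23−9)² + (20−37)² = 196 + 289 = 485
|qD|² = (23−34)² + (20−39)² = 121 + 361 = 482
|qE|² = (23−36)² + (20−10)² = 169 + 100 = 269
|qF|² = (23−12)² + (20−8)² = 121 + 144 = 265
|qG|² = (23−26)² + (20−4)² = 9 + 256 = 265
q is equidistant from F and G (both at squared distance 265), and every other site is strictly farther — so q lies on the F–G Voronoi edge.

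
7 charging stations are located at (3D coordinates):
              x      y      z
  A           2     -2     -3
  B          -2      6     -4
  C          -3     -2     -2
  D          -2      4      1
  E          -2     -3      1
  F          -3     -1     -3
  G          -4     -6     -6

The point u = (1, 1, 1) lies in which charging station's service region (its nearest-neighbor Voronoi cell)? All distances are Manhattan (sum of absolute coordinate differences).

D

d(u,A) = 1 + 3 + 4 = 8
d(u,B) = 3 + 5 + 5 = 13
d(u,C) = 4 + 3 + 3 = 10
d(u,D) = 3 + 3 + 0 = 6
d(u,E) = 3 + 4 + 0 = 7
d(u,F) = 4 + 2 + 4 = 10
d(u,G) = 5 + 7 + 7 = 19
The smallest is to D, so u lies in the Voronoi region of D.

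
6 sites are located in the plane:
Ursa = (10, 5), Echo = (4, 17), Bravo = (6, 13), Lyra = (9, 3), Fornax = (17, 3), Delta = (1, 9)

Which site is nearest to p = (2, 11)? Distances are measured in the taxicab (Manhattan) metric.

Delta

d(p, Ursa) = 8 + 6 = 14
d(p, Echo) = 2 + 6 = 8
d(p, Bravo) = 4 + 2 = 6
d(p, Lyra) = 7 + 8 = 15
d(p, Fornax) = 15 + 8 = 23
d(p, Delta) = 1 + 2 = 3
The smallest is to Delta, so p lies in the Voronoi region of Delta.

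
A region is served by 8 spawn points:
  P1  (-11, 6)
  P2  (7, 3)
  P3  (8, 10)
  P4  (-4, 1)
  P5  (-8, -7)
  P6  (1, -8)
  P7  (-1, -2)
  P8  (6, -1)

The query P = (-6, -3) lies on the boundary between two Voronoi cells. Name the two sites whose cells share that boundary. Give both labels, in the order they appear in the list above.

P4 and P5

Squared distances from P to each site:
|PP1|² = (-6−(-11))² + (-3−6)² = 25 + 81 = 106
|PP2|² = (-6−7)² + (-3−3)² = 169 + 36 = 205
|PP3|² = (-6−8)² + (-3−10)² = 196 + 169 = 365
|PP4|² = (-6−(-4))² + (-3−1)² = 4 + 16 = 20
|PP5|² = (-6−(-8))² + (-3−(-7))² = 4 + 16 = 20
|PP6|² = (-6−1)² + (-3−(-8))² = 49 + 25 = 74
|PP7|² = (-6−(-1))² + (-3−(-2))² = 25 + 1 = 26
|PP8|² = (-6−6)² + (-3−(-1))² = 144 + 4 = 148
P is equidistant from P4 and P5 (both at squared distance 20), and every other site is strictly farther — so P lies on the P4–P5 Voronoi edge.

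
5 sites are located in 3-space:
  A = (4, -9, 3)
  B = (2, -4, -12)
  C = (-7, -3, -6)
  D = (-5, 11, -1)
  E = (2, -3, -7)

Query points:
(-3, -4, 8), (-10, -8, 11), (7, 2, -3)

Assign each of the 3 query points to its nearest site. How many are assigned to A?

(-3, -4, 8) — d² to each: A:99, B:425, C:213, D:310, E:251 → nearest is A
(-10, -8, 11) — d² to each: A:261, B:689, C:323, D:530, E:493 → nearest is A
(7, 2, -3) — d² to each: A:166, B:142, C:230, D:229, E:66 → nearest is E
2 of the 3 points have A as nearest.

2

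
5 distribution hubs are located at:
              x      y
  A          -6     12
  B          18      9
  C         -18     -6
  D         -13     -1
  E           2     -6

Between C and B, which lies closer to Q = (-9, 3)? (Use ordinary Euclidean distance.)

C

Compare squared distances:
|QC|² = (-9−(-18))² + (3−(-6))² = 81 + 81 = 162
|QB|² = (-9−18)² + (3−9)² = 729 + 36 = 765
162 < 765, so C is closer.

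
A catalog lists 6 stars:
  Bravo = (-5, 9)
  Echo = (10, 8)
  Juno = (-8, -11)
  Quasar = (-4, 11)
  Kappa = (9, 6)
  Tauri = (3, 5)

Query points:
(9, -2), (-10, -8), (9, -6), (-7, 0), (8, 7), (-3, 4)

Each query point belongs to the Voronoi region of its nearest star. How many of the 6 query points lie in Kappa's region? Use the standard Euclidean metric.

(9, -2) — d² to each: Bravo:317, Echo:101, Juno:370, Quasar:338, Kappa:64, Tauri:85 → nearest is Kappa
(-10, -8) — d² to each: Bravo:314, Echo:656, Juno:13, Quasar:397, Kappa:557, Tauri:338 → nearest is Juno
(9, -6) — d² to each: Bravo:421, Echo:197, Juno:314, Quasar:458, Kappa:144, Tauri:157 → nearest is Kappa
(-7, 0) — d² to each: Bravo:85, Echo:353, Juno:122, Quasar:130, Kappa:292, Tauri:125 → nearest is Bravo
(8, 7) — d² to each: Bravo:173, Echo:5, Juno:580, Quasar:160, Kappa:2, Tauri:29 → nearest is Kappa
(-3, 4) — d² to each: Bravo:29, Echo:185, Juno:250, Quasar:50, Kappa:148, Tauri:37 → nearest is Bravo
3 of the 6 points have Kappa as nearest.

3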